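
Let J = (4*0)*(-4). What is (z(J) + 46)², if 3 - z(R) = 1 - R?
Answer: 2304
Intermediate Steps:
J = 0 (J = 0*(-4) = 0)
z(R) = 2 + R (z(R) = 3 - (1 - R) = 3 + (-1 + R) = 2 + R)
(z(J) + 46)² = ((2 + 0) + 46)² = (2 + 46)² = 48² = 2304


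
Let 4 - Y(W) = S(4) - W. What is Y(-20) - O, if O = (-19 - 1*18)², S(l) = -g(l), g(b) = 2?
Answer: -1383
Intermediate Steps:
S(l) = -2 (S(l) = -1*2 = -2)
Y(W) = 6 + W (Y(W) = 4 - (-2 - W) = 4 + (2 + W) = 6 + W)
O = 1369 (O = (-19 - 18)² = (-37)² = 1369)
Y(-20) - O = (6 - 20) - 1*1369 = -14 - 1369 = -1383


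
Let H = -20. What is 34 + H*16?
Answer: -286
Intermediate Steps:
34 + H*16 = 34 - 20*16 = 34 - 320 = -286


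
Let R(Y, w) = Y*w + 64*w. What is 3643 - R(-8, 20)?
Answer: 2523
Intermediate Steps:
R(Y, w) = 64*w + Y*w
3643 - R(-8, 20) = 3643 - 20*(64 - 8) = 3643 - 20*56 = 3643 - 1*1120 = 3643 - 1120 = 2523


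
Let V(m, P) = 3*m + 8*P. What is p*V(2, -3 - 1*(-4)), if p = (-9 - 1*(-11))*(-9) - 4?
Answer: -308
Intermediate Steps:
p = -22 (p = (-9 + 11)*(-9) - 4 = 2*(-9) - 4 = -18 - 4 = -22)
p*V(2, -3 - 1*(-4)) = -22*(3*2 + 8*(-3 - 1*(-4))) = -22*(6 + 8*(-3 + 4)) = -22*(6 + 8*1) = -22*(6 + 8) = -22*14 = -308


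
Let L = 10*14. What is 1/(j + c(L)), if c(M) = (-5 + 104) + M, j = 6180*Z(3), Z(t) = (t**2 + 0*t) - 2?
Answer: 1/43499 ≈ 2.2989e-5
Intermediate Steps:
Z(t) = -2 + t**2 (Z(t) = (t**2 + 0) - 2 = t**2 - 2 = -2 + t**2)
L = 140
j = 43260 (j = 6180*(-2 + 3**2) = 6180*(-2 + 9) = 6180*7 = 43260)
c(M) = 99 + M
1/(j + c(L)) = 1/(43260 + (99 + 140)) = 1/(43260 + 239) = 1/43499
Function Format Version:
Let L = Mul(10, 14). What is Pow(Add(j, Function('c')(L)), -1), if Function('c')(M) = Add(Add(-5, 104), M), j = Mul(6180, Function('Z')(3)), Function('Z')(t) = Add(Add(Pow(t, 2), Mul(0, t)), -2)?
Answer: Rational(1, 43499) ≈ 2.2989e-5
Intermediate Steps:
Function('Z')(t) = Add(-2, Pow(t, 2)) (Function('Z')(t) = Add(Add(Pow(t, 2), 0), -2) = Add(Pow(t, 2), -2) = Add(-2, Pow(t, 2)))
L = 140
j = 43260 (j = Mul(6180, Add(-2, Pow(3, 2))) = Mul(6180, Add(-2, 9)) = Mul(6180, 7) = 43260)
Function('c')(M) = Add(99, M)
Pow(Add(j, Function('c')(L)), -1) = Pow(Add(43260, Add(99, 140)), -1) = Pow(Add(43260, 239), -1) = Pow(43499, -1) = Rational(1, 43499)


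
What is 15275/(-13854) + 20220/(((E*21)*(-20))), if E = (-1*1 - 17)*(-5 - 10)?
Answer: -2794879/2182005 ≈ -1.2809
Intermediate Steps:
E = 270 (E = (-1 - 17)*(-15) = -18*(-15) = 270)
15275/(-13854) + 20220/(((E*21)*(-20))) = 15275/(-13854) + 20220/(((270*21)*(-20))) = 15275*(-1/13854) + 20220/((5670*(-20))) = -15275/13854 + 20220/(-113400) = -15275/13854 + 20220*(-1/113400) = -15275/13854 - 337/1890 = -2794879/2182005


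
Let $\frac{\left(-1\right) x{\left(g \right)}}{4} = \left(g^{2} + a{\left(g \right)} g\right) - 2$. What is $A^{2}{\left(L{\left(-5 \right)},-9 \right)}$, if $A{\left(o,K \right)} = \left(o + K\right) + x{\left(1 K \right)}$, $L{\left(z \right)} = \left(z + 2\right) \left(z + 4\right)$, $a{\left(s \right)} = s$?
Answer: $417316$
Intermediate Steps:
$x{\left(g \right)} = 8 - 8 g^{2}$ ($x{\left(g \right)} = - 4 \left(\left(g^{2} + g g\right) - 2\right) = - 4 \left(\left(g^{2} + g^{2}\right) - 2\right) = - 4 \left(2 g^{2} - 2\right) = - 4 \left(-2 + 2 g^{2}\right) = 8 - 8 g^{2}$)
$L{\left(z \right)} = \left(2 + z\right) \left(4 + z\right)$
$A{\left(o,K \right)} = 8 + K + o - 8 K^{2}$ ($A{\left(o,K \right)} = \left(o + K\right) - \left(-8 + 8 \left(1 K\right)^{2}\right) = \left(K + o\right) - \left(-8 + 8 K^{2}\right) = 8 + K + o - 8 K^{2}$)
$A^{2}{\left(L{\left(-5 \right)},-9 \right)} = \left(8 - 9 + \left(8 + \left(-5\right)^{2} + 6 \left(-5\right)\right) - 8 \left(-9\right)^{2}\right)^{2} = \left(8 - 9 + \left(8 + 25 - 30\right) - 648\right)^{2} = \left(8 - 9 + 3 - 648\right)^{2} = \left(-646\right)^{2} = 417316$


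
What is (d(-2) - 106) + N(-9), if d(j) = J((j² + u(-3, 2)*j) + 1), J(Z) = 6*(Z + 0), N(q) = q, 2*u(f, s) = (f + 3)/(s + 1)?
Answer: -85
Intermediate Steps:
u(f, s) = (3 + f)/(2*(1 + s)) (u(f, s) = ((f + 3)/(s + 1))/2 = ((3 + f)/(1 + s))/2 = (3 + f)/(2*(1 + s)))
J(Z) = 6*Z
d(j) = 6 + 6*j² (d(j) = 6*((j² + ((3 - 3)/(2*(1 + 2)))*j) + 1) = 6*((j² + ((½)*0/3)*j) + 1) = 6*((j² + ((½)*(⅓)*0)*j) + 1) = 6*((j² + 0*j) + 1) = 6*((j² + 0) + 1) = 6*(j² + 1) = 6*(1 + j²) = 6 + 6*j²)
(d(-2) - 106) + N(-9) = ((6 + 6*(-2)²) - 106) - 9 = ((6 + 6*4) - 106) - 9 = ((6 + 24) - 106) - 9 = (30 - 106) - 9 = -76 - 9 = -85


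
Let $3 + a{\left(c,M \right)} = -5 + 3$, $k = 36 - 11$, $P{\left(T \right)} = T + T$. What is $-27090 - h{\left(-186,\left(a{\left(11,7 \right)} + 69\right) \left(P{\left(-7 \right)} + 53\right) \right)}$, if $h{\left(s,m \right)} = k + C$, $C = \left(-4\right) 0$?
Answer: $-27115$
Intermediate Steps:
$P{\left(T \right)} = 2 T$
$C = 0$
$k = 25$ ($k = 36 - 11 = 25$)
$a{\left(c,M \right)} = -5$ ($a{\left(c,M \right)} = -3 + \left(-5 + 3\right) = -3 - 2 = -5$)
$h{\left(s,m \right)} = 25$ ($h{\left(s,m \right)} = 25 + 0 = 25$)
$-27090 - h{\left(-186,\left(a{\left(11,7 \right)} + 69\right) \left(P{\left(-7 \right)} + 53\right) \right)} = -27090 - 25 = -27115$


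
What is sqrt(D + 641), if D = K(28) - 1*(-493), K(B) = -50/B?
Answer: 11*sqrt(1834)/14 ≈ 33.648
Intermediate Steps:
D = 6877/14 (D = -50/28 - 1*(-493) = -50*1/28 + 493 = -25/14 + 493 = 6877/14 ≈ 491.21)
sqrt(D + 641) = sqrt(6877/14 + 641) = sqrt(15851/14) = 11*sqrt(1834)/14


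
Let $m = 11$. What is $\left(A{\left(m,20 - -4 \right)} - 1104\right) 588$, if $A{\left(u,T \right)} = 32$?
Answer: $-630336$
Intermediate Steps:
$\left(A{\left(m,20 - -4 \right)} - 1104\right) 588 = \left(32 - 1104\right) 588 = \left(-1072\right) 588 = -630336$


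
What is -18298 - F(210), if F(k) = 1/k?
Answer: -3842581/210 ≈ -18298.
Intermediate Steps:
-18298 - F(210) = -18298 - 1/210 = -3842581/210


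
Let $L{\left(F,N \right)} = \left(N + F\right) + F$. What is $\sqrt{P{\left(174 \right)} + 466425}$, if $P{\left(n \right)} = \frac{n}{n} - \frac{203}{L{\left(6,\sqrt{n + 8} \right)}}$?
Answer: $\frac{\sqrt{5596909 + 466426 \sqrt{182}}}{\sqrt{12 + \sqrt{182}}} \approx 682.95$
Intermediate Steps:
$L{\left(F,N \right)} = N + 2 F$ ($L{\left(F,N \right)} = \left(F + N\right) + F = N + 2 F$)
$P{\left(n \right)} = 1 - \frac{203}{12 + \sqrt{8 + n}}$ ($P{\left(n \right)} = \frac{n}{n} - \frac{203}{\sqrt{n + 8} + 2 \cdot 6} = 1 - \frac{203}{\sqrt{8 + n} + 12} = 1 - \frac{203}{12 + \sqrt{8 + n}}$)
$\sqrt{P{\left(174 \right)} + 466425} = \sqrt{\frac{-191 + \sqrt{8 + 174}}{12 + \sqrt{8 + 174}} + 466425} = \sqrt{\frac{-191 + \sqrt{182}}{12 + \sqrt{182}} + 466425} = \sqrt{466425 + \frac{-191 + \sqrt{182}}{12 + \sqrt{182}}}$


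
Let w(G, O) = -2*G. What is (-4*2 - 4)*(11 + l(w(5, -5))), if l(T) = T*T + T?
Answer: -1212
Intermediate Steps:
l(T) = T + T² (l(T) = T² + T = T + T²)
(-4*2 - 4)*(11 + l(w(5, -5))) = (-4*2 - 4)*(11 + (-2*5)*(1 - 2*5)) = (-8 - 4)*(11 - 10*(1 - 10)) = -12*(11 - 10*(-9)) = -12*(11 + 90) = -12*101 = -1212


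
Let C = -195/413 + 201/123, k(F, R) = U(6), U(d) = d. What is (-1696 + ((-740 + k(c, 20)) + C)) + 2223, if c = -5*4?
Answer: -3485455/16933 ≈ -205.84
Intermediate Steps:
c = -20
k(F, R) = 6
C = 19676/16933 (C = -195*1/413 + 201*(1/123) = -195/413 + 67/41 = 19676/16933 ≈ 1.1620)
(-1696 + ((-740 + k(c, 20)) + C)) + 2223 = (-1696 + ((-740 + 6) + 19676/16933)) + 2223 = (-1696 + (-734 + 19676/16933)) + 2223 = (-1696 - 12409146/16933) + 2223 = -41127514/16933 + 2223 = -3485455/16933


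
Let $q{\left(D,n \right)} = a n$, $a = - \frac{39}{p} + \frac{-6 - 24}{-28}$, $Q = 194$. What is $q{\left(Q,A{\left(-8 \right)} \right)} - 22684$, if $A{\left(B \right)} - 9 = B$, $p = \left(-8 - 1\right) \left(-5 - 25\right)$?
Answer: $- \frac{7145168}{315} \approx -22683.0$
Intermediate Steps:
$p = 270$ ($p = \left(-9\right) \left(-30\right) = 270$)
$A{\left(B \right)} = 9 + B$
$a = \frac{292}{315}$ ($a = - \frac{39}{270} + \frac{-6 - 24}{-28} = \left(-39\right) \frac{1}{270} + \left(-6 - 24\right) \left(- \frac{1}{28}\right) = - \frac{13}{90} - - \frac{15}{14} = - \frac{13}{90} + \frac{15}{14} = \frac{292}{315} \approx 0.92698$)
$q{\left(D,n \right)} = \frac{292 n}{315}$
$q{\left(Q,A{\left(-8 \right)} \right)} - 22684 = \frac{292 \left(9 - 8\right)}{315} - 22684 = \frac{292}{315} \cdot 1 - 22684 = \frac{292}{315} - 22684 = - \frac{7145168}{315}$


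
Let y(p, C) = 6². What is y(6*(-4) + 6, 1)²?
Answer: 1296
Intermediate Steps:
y(p, C) = 36
y(6*(-4) + 6, 1)² = 36² = 1296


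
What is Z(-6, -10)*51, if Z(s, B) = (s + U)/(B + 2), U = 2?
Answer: 51/2 ≈ 25.500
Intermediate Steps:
Z(s, B) = (2 + s)/(2 + B) (Z(s, B) = (s + 2)/(B + 2) = (2 + s)/(2 + B))
Z(-6, -10)*51 = ((2 - 6)/(2 - 10))*51 = (-4/(-8))*51 = -⅛*(-4)*51 = (½)*51 = 51/2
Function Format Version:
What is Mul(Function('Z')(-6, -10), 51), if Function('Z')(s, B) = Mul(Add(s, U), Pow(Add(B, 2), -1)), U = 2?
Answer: Rational(51, 2) ≈ 25.500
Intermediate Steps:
Function('Z')(s, B) = Mul(Pow(Add(2, B), -1), Add(2, s)) (Function('Z')(s, B) = Mul(Add(s, 2), Pow(Add(B, 2), -1)) = Mul(Add(2, s), Pow(Add(2, B), -1)) = Mul(Pow(Add(2, B), -1), Add(2, s)))
Mul(Function('Z')(-6, -10), 51) = Mul(Mul(Pow(Add(2, -10), -1), Add(2, -6)), 51) = Mul(Mul(Pow(-8, -1), -4), 51) = Mul(Mul(Rational(-1, 8), -4), 51) = Mul(Rational(1, 2), 51) = Rational(51, 2)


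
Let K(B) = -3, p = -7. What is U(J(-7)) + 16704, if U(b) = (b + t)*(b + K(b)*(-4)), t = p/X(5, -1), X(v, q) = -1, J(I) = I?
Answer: 16704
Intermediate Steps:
t = 7 (t = -7/(-1) = -7*(-1) = 7)
U(b) = (7 + b)*(12 + b) (U(b) = (b + 7)*(b - 3*(-4)) = (7 + b)*(b + 12) = (7 + b)*(12 + b))
U(J(-7)) + 16704 = (84 + (-7)² + 19*(-7)) + 16704 = (84 + 49 - 133) + 16704 = 0 + 16704 = 16704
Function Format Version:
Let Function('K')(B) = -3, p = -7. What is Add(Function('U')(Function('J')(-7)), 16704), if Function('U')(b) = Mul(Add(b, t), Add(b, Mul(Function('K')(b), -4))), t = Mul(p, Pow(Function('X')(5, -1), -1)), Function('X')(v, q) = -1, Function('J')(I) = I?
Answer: 16704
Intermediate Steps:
t = 7 (t = Mul(-7, Pow(-1, -1)) = Mul(-7, -1) = 7)
Function('U')(b) = Mul(Add(7, b), Add(12, b)) (Function('U')(b) = Mul(Add(b, 7), Add(b, Mul(-3, -4))) = Mul(Add(7, b), Add(b, 12)) = Mul(Add(7, b), Add(12, b)))
Add(Function('U')(Function('J')(-7)), 16704) = Add(Add(84, Pow(-7, 2), Mul(19, -7)), 16704) = Add(Add(84, 49, -133), 16704) = Add(0, 16704) = 16704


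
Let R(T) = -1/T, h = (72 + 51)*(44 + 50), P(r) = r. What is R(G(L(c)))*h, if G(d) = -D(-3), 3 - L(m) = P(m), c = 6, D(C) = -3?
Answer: -3854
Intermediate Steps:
L(m) = 3 - m
h = 11562 (h = 123*94 = 11562)
G(d) = 3 (G(d) = -1*(-3) = 3)
R(G(L(c)))*h = -1/3*11562 = -1*⅓*11562 = -⅓*11562 = -3854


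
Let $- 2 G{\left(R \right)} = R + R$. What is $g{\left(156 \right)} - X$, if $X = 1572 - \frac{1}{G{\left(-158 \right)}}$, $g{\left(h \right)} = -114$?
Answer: $- \frac{266387}{158} \approx -1686.0$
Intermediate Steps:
$G{\left(R \right)} = - R$ ($G{\left(R \right)} = - \frac{R + R}{2} = - \frac{2 R}{2} = - R$)
$X = \frac{248375}{158}$ ($X = 1572 - \frac{1}{\left(-1\right) \left(-158\right)} = 1572 - \frac{1}{158} = \frac{248375}{158} \approx 1572.0$)
$g{\left(156 \right)} - X = -114 - \frac{248375}{158} = - \frac{266387}{158}$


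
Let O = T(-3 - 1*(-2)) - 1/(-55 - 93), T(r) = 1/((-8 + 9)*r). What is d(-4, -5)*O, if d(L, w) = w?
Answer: 735/148 ≈ 4.9662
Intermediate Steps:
T(r) = 1/r (T(r) = 1/(1*r) = 1/r)
O = -147/148 (O = 1/(-3 - 1*(-2)) - 1/(-55 - 93) = 1/(-3 + 2) - 1/(-148) = 1/(-1) - 1*(-1/148) = -1 + 1/148 = -147/148 ≈ -0.99324)
d(-4, -5)*O = -5*(-147/148) = 735/148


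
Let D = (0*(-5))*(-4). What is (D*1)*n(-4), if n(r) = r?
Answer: 0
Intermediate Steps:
D = 0 (D = 0*(-4) = 0)
(D*1)*n(-4) = (0*1)*(-4) = 0*(-4) = 0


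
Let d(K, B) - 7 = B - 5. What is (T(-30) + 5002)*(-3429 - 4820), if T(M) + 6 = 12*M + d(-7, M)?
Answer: -38011392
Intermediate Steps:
d(K, B) = 2 + B (d(K, B) = 7 + (B - 5) = 7 + (-5 + B) = 2 + B)
T(M) = -4 + 13*M (T(M) = -6 + (12*M + (2 + M)) = -6 + (2 + 13*M) = -4 + 13*M)
(T(-30) + 5002)*(-3429 - 4820) = ((-4 + 13*(-30)) + 5002)*(-3429 - 4820) = ((-4 - 390) + 5002)*(-8249) = (-394 + 5002)*(-8249) = 4608*(-8249) = -38011392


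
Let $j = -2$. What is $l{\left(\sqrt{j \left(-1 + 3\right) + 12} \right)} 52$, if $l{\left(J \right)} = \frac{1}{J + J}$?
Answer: $\frac{13 \sqrt{2}}{2} \approx 9.1924$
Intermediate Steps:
$l{\left(J \right)} = \frac{1}{2 J}$
$l{\left(\sqrt{j \left(-1 + 3\right) + 12} \right)} 52 = \frac{1}{2 \sqrt{- 2 \left(-1 + 3\right) + 12}} \cdot 52 = \frac{1}{2 \sqrt{\left(-2\right) 2 + 12}} \cdot 52 = \frac{1}{2 \sqrt{-4 + 12}} \cdot 52 = \frac{1}{2 \sqrt{8}} \cdot 52 = \frac{1}{2 \cdot 2 \sqrt{2}} \cdot 52 = \frac{\frac{1}{4} \sqrt{2}}{2} \cdot 52 = \frac{\sqrt{2}}{8} \cdot 52 = \frac{13 \sqrt{2}}{2}$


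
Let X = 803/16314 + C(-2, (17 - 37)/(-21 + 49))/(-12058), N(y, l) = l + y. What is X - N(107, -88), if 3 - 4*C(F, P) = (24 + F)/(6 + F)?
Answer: -14911509031/786856848 ≈ -18.951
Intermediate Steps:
C(F, P) = ¾ - (24 + F)/(4*(6 + F))
X = 38771081/786856848 (X = 803/16314 + ((-3 - 2)/(2*(6 - 2)))/(-12058) = 803*(1/16314) + ((½)*(-5)/4)*(-1/12058) = 803/16314 + ((½)*(¼)*(-5))*(-1/12058) = 803/16314 - 5/8*(-1/12058) = 803/16314 + 5/96464 = 38771081/786856848 ≈ 0.049273)
X - N(107, -88) = 38771081/786856848 - (-88 + 107) = 38771081/786856848 - 1*19 = 38771081/786856848 - 19 = -14911509031/786856848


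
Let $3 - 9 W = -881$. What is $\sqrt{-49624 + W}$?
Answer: $\frac{2 i \sqrt{111433}}{3} \approx 222.54 i$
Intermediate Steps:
$W = \frac{884}{9}$ ($W = \frac{1}{3} - - \frac{881}{9} = \frac{1}{3} + \frac{881}{9} = \frac{884}{9} \approx 98.222$)
$\sqrt{-49624 + W} = \sqrt{-49624 + \frac{884}{9}} = \sqrt{- \frac{445732}{9}} = \frac{2 i \sqrt{111433}}{3}$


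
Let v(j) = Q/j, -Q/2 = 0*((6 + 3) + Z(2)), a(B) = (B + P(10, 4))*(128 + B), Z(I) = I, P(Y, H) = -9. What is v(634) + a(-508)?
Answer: 196460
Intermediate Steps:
a(B) = (-9 + B)*(128 + B) (a(B) = (B - 9)*(128 + B) = (-9 + B)*(128 + B))
Q = 0 (Q = -0*((6 + 3) + 2) = -0*(9 + 2) = -0*11 = -2*0 = 0)
v(j) = 0 (v(j) = 0/j = 0)
v(634) + a(-508) = 0 + (-1152 + (-508)² + 119*(-508)) = 0 + (-1152 + 258064 - 60452) = 0 + 196460 = 196460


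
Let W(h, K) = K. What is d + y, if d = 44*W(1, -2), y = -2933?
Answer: -3021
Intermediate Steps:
d = -88 (d = 44*(-2) = -88)
d + y = -88 - 2933 = -3021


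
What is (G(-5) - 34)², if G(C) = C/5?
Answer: 1225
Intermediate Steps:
G(C) = C/5 (G(C) = C*(⅕) = C/5)
(G(-5) - 34)² = ((⅕)*(-5) - 34)² = (-1 - 34)² = (-35)² = 1225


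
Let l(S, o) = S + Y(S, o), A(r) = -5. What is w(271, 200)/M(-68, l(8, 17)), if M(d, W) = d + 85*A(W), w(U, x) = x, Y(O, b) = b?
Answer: -200/493 ≈ -0.40568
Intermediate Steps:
l(S, o) = S + o
M(d, W) = -425 + d (M(d, W) = d + 85*(-5) = d - 425 = -425 + d)
w(271, 200)/M(-68, l(8, 17)) = 200/(-425 - 68) = 200/(-493) = 200*(-1/493) = -200/493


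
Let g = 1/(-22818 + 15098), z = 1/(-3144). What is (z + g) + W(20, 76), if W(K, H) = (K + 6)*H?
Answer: 2997551801/1516980 ≈ 1976.0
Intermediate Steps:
W(K, H) = H*(6 + K) (W(K, H) = (6 + K)*H = H*(6 + K))
z = -1/3144 ≈ -0.00031807
g = -1/7720 (g = 1/(-7720) = -1/7720 ≈ -0.00012953)
(z + g) + W(20, 76) = (-1/3144 - 1/7720) + 76*(6 + 20) = -679/1516980 + 76*26 = -679/1516980 + 1976 = 2997551801/1516980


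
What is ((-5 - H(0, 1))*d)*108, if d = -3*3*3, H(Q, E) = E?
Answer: 17496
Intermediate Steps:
d = -27 (d = -9*3 = -27)
((-5 - H(0, 1))*d)*108 = ((-5 - 1*1)*(-27))*108 = ((-5 - 1)*(-27))*108 = -6*(-27)*108 = 162*108 = 17496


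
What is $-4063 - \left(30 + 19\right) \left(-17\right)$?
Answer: $-3230$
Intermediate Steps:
$-4063 - \left(30 + 19\right) \left(-17\right) = -4063 - 49 \left(-17\right) = -4063 - -833 = -4063 + 833 = -3230$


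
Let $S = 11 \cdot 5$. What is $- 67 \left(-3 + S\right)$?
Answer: $-3484$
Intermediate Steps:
$S = 55$
$- 67 \left(-3 + S\right) = - 67 \left(-3 + 55\right) = \left(-67\right) 52 = -3484$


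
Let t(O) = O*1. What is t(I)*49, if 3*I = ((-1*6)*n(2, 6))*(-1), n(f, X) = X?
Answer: 588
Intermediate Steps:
I = 12 (I = ((-1*6*6)*(-1))/3 = (-6*6*(-1))/3 = (-36*(-1))/3 = (⅓)*36 = 12)
t(O) = O
t(I)*49 = 12*49 = 588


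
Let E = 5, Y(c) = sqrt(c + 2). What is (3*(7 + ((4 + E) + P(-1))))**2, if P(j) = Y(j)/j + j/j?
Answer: 2304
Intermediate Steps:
Y(c) = sqrt(2 + c)
P(j) = 1 + sqrt(2 + j)/j (P(j) = sqrt(2 + j)/j + j/j = sqrt(2 + j)/j + 1 = 1 + sqrt(2 + j)/j)
(3*(7 + ((4 + E) + P(-1))))**2 = (3*(7 + ((4 + 5) + (-1 + sqrt(2 - 1))/(-1))))**2 = (3*(7 + (9 - (-1 + sqrt(1)))))**2 = (3*(7 + (9 - (-1 + 1))))**2 = (3*(7 + (9 - 1*0)))**2 = (3*(7 + (9 + 0)))**2 = (3*(7 + 9))**2 = (3*16)**2 = 48**2 = 2304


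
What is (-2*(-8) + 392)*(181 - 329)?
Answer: -60384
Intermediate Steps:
(-2*(-8) + 392)*(181 - 329) = (16 + 392)*(-148) = 408*(-148) = -60384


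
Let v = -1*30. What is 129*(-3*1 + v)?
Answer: -4257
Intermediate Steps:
v = -30
129*(-3*1 + v) = 129*(-3*1 - 30) = 129*(-3 - 30) = 129*(-33) = -4257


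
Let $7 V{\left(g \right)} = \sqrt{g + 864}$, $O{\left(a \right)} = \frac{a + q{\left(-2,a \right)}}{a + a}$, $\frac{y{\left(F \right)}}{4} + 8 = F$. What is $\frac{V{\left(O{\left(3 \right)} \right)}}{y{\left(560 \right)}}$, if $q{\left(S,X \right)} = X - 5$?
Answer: $\frac{\sqrt{31110}}{92736} \approx 0.001902$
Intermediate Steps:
$q{\left(S,X \right)} = -5 + X$
$y{\left(F \right)} = -32 + 4 F$
$O{\left(a \right)} = \frac{-5 + 2 a}{2 a}$ ($O{\left(a \right)} = \frac{a + \left(-5 + a\right)}{a + a} = \frac{-5 + 2 a}{2 a}$)
$V{\left(g \right)} = \frac{\sqrt{864 + g}}{7}$ ($V{\left(g \right)} = \frac{\sqrt{g + 864}}{7} = \frac{\sqrt{864 + g}}{7}$)
$\frac{V{\left(O{\left(3 \right)} \right)}}{y{\left(560 \right)}} = \frac{\frac{1}{7} \sqrt{864 + \frac{- \frac{5}{2} + 3}{3}}}{-32 + 4 \cdot 560} = \frac{\frac{1}{7} \sqrt{864 + \frac{1}{3} \cdot \frac{1}{2}}}{-32 + 2240} = \frac{\frac{1}{7} \sqrt{864 + \frac{1}{6}}}{2208} = \frac{\sqrt{\frac{5185}{6}}}{7} \cdot \frac{1}{2208} = \frac{\frac{1}{6} \sqrt{31110}}{7} \cdot \frac{1}{2208} = \frac{\sqrt{31110}}{42} \cdot \frac{1}{2208} = \frac{\sqrt{31110}}{92736}$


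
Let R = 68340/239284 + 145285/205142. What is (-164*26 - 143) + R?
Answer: -7724232116117/1753114226 ≈ -4406.0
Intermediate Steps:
R = 1742277865/1753114226 (R = 68340*(1/239284) + 145285*(1/205142) = 17085/59821 + 20755/29306 = 1742277865/1753114226 ≈ 0.99382)
(-164*26 - 143) + R = (-164*26 - 143) + 1742277865/1753114226 = (-4264 - 143) + 1742277865/1753114226 = -4407 + 1742277865/1753114226 = -7724232116117/1753114226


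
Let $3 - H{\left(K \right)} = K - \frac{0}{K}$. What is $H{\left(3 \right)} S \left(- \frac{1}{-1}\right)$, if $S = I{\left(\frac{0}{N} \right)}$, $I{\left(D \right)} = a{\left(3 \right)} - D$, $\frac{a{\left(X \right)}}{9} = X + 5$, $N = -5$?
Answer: $0$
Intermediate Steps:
$H{\left(K \right)} = 3 - K$ ($H{\left(K \right)} = 3 - \left(K - \frac{0}{K}\right) = 3 - \left(K - 0\right) = 3 - \left(K + 0\right) = 3 - K$)
$a{\left(X \right)} = 45 + 9 X$ ($a{\left(X \right)} = 9 \left(X + 5\right) = 9 \left(5 + X\right) = 45 + 9 X$)
$I{\left(D \right)} = 72 - D$ ($I{\left(D \right)} = \left(45 + 9 \cdot 3\right) - D = \left(45 + 27\right) - D = 72 - D$)
$S = 72$ ($S = 72 - \frac{0}{-5} = 72 - 0 \left(- \frac{1}{5}\right) = 72 - 0 = 72 + 0 = 72$)
$H{\left(3 \right)} S \left(- \frac{1}{-1}\right) = \left(3 - 3\right) 72 \left(- \frac{1}{-1}\right) = \left(3 - 3\right) 72 \left(\left(-1\right) \left(-1\right)\right) = 0 \cdot 72 \cdot 1 = 0 \cdot 1 = 0$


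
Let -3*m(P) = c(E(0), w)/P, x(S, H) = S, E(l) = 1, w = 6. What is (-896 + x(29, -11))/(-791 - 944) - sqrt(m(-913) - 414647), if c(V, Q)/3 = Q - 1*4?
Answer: 867/1735 - I*sqrt(345636883317)/913 ≈ 0.49971 - 643.93*I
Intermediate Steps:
c(V, Q) = -12 + 3*Q (c(V, Q) = 3*(Q - 1*4) = 3*(Q - 4) = 3*(-4 + Q) = -12 + 3*Q)
m(P) = -2/P (m(P) = -(-12 + 3*6)/(3*P) = -(-12 + 18)/(3*P) = -2/P)
(-896 + x(29, -11))/(-791 - 944) - sqrt(m(-913) - 414647) = (-896 + 29)/(-791 - 944) - sqrt(-2/(-913) - 414647) = -867/(-1735) - sqrt(-2*(-1/913) - 414647) = -1/1735*(-867) - sqrt(2/913 - 414647) = 867/1735 - sqrt(-378572709/913) = 867/1735 - I*sqrt(345636883317)/913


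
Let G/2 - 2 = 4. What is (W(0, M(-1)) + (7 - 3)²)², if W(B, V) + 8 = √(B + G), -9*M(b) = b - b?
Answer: 76 + 32*√3 ≈ 131.43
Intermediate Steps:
G = 12 (G = 4 + 2*4 = 4 + 8 = 12)
M(b) = 0 (M(b) = -(b - b)/9 = -⅑*0 = 0)
W(B, V) = -8 + √(12 + B) (W(B, V) = -8 + √(B + 12) = -8 + √(12 + B))
(W(0, M(-1)) + (7 - 3)²)² = ((-8 + √(12 + 0)) + (7 - 3)²)² = ((-8 + √12) + 4²)² = ((-8 + 2*√3) + 16)² = (8 + 2*√3)²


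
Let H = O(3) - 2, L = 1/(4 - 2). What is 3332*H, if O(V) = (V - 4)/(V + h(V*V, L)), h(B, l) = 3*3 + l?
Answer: -173264/25 ≈ -6930.6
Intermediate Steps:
L = ½ (L = 1/2 = ½ ≈ 0.50000)
h(B, l) = 9 + l
O(V) = (-4 + V)/(19/2 + V) (O(V) = (V - 4)/(V + (9 + ½)) = (-4 + V)/(V + 19/2) = (-4 + V)/(19/2 + V))
H = -52/25 (H = 2*(-4 + 3)/(19 + 2*3) - 2 = 2*(-1)/(19 + 6) - 2 = 2*(-1)/25 - 2 = 2*(1/25)*(-1) - 2 = -2/25 - 2 = -52/25 ≈ -2.0800)
3332*H = 3332*(-52/25) = -173264/25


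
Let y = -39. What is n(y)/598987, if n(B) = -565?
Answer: -565/598987 ≈ -0.00094326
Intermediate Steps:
n(y)/598987 = -565/598987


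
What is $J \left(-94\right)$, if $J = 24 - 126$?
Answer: $9588$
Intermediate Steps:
$J = -102$ ($J = 24 - 126 = -102$)
$J \left(-94\right) = \left(-102\right) \left(-94\right) = 9588$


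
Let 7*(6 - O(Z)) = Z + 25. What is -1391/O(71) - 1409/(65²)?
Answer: 41062739/228150 ≈ 179.98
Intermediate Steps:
O(Z) = 17/7 - Z/7 (O(Z) = 6 - (Z + 25)/7 = 6 - (25 + Z)/7 = 6 + (-25/7 - Z/7) = 17/7 - Z/7)
-1391/O(71) - 1409/(65²) = -1391/(17/7 - ⅐*71) - 1409/(65²) = -1391/(17/7 - 71/7) - 1409/4225 = -1391/(-54/7) - 1409*1/4225 = -1391*(-7/54) - 1409/4225 = 9737/54 - 1409/4225 = 41062739/228150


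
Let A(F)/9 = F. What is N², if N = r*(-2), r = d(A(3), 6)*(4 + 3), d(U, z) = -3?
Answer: 1764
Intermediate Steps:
A(F) = 9*F
r = -21 (r = -3*(4 + 3) = -3*7 = -21)
N = 42 (N = -21*(-2) = 42)
N² = 42² = 1764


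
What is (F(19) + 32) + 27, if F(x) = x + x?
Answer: 97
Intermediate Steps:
F(x) = 2*x
(F(19) + 32) + 27 = (2*19 + 32) + 27 = (38 + 32) + 27 = 70 + 27 = 97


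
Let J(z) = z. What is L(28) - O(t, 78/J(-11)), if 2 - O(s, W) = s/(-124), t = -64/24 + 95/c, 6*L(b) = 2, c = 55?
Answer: -73/44 ≈ -1.6591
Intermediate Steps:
L(b) = ⅓ (L(b) = (⅙)*2 = ⅓)
t = -31/33 (t = -64/24 + 95/55 = -64*1/24 + 95*(1/55) = -8/3 + 19/11 = -31/33 ≈ -0.93939)
O(s, W) = 2 + s/124 (O(s, W) = 2 - s/(-124) = 2 - s*(-1)/124 = 2 - (-1)*s/124 = 2 + s/124)
L(28) - O(t, 78/J(-11)) = ⅓ - (2 + (1/124)*(-31/33)) = ⅓ - (2 - 1/132) = ⅓ - 1*263/132 = ⅓ - 263/132 = -73/44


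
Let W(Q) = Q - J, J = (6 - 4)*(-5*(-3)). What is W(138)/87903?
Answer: 12/9767 ≈ 0.0012286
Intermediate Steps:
J = 30 (J = 2*15 = 30)
W(Q) = -30 + Q (W(Q) = Q - 1*30 = Q - 30 = -30 + Q)
W(138)/87903 = (-30 + 138)/87903 = 108*(1/87903) = 12/9767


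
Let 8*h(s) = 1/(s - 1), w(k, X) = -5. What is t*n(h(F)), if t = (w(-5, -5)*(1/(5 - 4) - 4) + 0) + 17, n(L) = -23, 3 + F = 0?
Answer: -736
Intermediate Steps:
F = -3 (F = -3 + 0 = -3)
h(s) = 1/(8*(-1 + s)) (h(s) = 1/(8*(s - 1)) = 1/(8*(-1 + s)))
t = 32 (t = (-5*(1/(5 - 4) - 4) + 0) + 17 = (-5*(1/1 - 4) + 0) + 17 = (-5*(1 - 4) + 0) + 17 = (-5*(-3) + 0) + 17 = (15 + 0) + 17 = 15 + 17 = 32)
t*n(h(F)) = 32*(-23) = -736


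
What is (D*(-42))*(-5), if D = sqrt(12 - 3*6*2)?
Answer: 420*I*sqrt(6) ≈ 1028.8*I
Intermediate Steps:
D = 2*I*sqrt(6) (D = sqrt(12 - 18*2) = sqrt(12 - 36) = sqrt(-24) = 2*I*sqrt(6) ≈ 4.899*I)
(D*(-42))*(-5) = ((2*I*sqrt(6))*(-42))*(-5) = -84*I*sqrt(6)*(-5) = 420*I*sqrt(6)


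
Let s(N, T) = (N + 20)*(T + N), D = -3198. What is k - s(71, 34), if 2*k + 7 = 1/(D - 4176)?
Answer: -140968759/14748 ≈ -9558.5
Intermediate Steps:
k = -51619/14748 (k = -7/2 + 1/(2*(-3198 - 4176)) = -7/2 + (½)/(-7374) = -7/2 + (½)*(-1/7374) = -7/2 - 1/14748 = -51619/14748 ≈ -3.5001)
s(N, T) = (20 + N)*(N + T)
k - s(71, 34) = -51619/14748 - (71² + 20*71 + 20*34 + 71*34) = -51619/14748 - (5041 + 1420 + 680 + 2414) = -51619/14748 - 1*9555 = -51619/14748 - 9555 = -140968759/14748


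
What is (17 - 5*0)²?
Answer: 289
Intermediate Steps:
(17 - 5*0)² = (17 + 0)² = 17² = 289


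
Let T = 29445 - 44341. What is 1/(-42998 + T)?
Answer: -1/57894 ≈ -1.7273e-5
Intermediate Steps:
T = -14896
1/(-42998 + T) = 1/(-42998 - 14896) = 1/(-57894) = -1/57894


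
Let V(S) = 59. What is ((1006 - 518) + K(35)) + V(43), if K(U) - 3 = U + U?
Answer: 620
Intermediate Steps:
K(U) = 3 + 2*U (K(U) = 3 + (U + U) = 3 + 2*U)
((1006 - 518) + K(35)) + V(43) = ((1006 - 518) + (3 + 2*35)) + 59 = (488 + (3 + 70)) + 59 = (488 + 73) + 59 = 561 + 59 = 620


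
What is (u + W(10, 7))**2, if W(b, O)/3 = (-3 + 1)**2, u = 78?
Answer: 8100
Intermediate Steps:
W(b, O) = 12 (W(b, O) = 3*(-3 + 1)**2 = 3*(-2)**2 = 3*4 = 12)
(u + W(10, 7))**2 = (78 + 12)**2 = 90**2 = 8100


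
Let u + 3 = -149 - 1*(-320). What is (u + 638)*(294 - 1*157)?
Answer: 110422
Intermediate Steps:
u = 168 (u = -3 + (-149 - 1*(-320)) = -3 + (-149 + 320) = -3 + 171 = 168)
(u + 638)*(294 - 1*157) = (168 + 638)*(294 - 1*157) = 806*(294 - 157) = 806*137 = 110422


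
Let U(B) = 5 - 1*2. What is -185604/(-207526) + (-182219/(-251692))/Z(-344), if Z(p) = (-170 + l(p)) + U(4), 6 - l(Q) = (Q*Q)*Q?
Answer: 950824505834654329/1063127963158261308 ≈ 0.89437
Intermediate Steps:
U(B) = 3 (U(B) = 5 - 2 = 3)
l(Q) = 6 - Q³ (l(Q) = 6 - Q*Q*Q = 6 - Q²*Q = 6 - Q³)
Z(p) = -161 - p³ (Z(p) = (-170 + (6 - p³)) + 3 = (-164 - p³) + 3 = -161 - p³)
-185604/(-207526) + (-182219/(-251692))/Z(-344) = -185604/(-207526) + (-182219/(-251692))/(-161 - 1*(-344)³) = -185604*(-1/207526) + (-182219*(-1/251692))/(-161 - 1*(-40707584)) = 92802/103763 + 182219/(251692*(-161 + 40707584)) = 92802/103763 + (182219/251692)/40707423 = 92802/103763 + (182219/251692)*(1/40707423) = 92802/103763 + 182219/10245732709716 = 950824505834654329/1063127963158261308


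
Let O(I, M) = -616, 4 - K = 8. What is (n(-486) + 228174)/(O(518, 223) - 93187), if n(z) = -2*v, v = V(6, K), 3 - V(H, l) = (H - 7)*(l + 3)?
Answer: -228170/93803 ≈ -2.4324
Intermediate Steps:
K = -4 (K = 4 - 1*8 = 4 - 8 = -4)
V(H, l) = 3 - (-7 + H)*(3 + l) (V(H, l) = 3 - (H - 7)*(l + 3) = 3 - (-7 + H)*(3 + l))
v = 2 (v = 24 - 3*6 + 7*(-4) - 1*6*(-4) = 24 - 18 - 28 + 24 = 2)
n(z) = -4 (n(z) = -2*2 = -4)
(n(-486) + 228174)/(O(518, 223) - 93187) = (-4 + 228174)/(-616 - 93187) = 228170/(-93803) = 228170*(-1/93803) = -228170/93803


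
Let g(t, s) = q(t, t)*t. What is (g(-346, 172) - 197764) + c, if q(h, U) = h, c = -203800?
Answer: -281848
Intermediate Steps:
g(t, s) = t² (g(t, s) = t*t = t²)
(g(-346, 172) - 197764) + c = ((-346)² - 197764) - 203800 = (119716 - 197764) - 203800 = -78048 - 203800 = -281848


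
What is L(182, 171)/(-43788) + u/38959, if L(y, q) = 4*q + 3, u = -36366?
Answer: -539719747/568645564 ≈ -0.94913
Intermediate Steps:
L(y, q) = 3 + 4*q
L(182, 171)/(-43788) + u/38959 = (3 + 4*171)/(-43788) - 36366/38959 = (3 + 684)*(-1/43788) - 36366*1/38959 = 687*(-1/43788) - 36366/38959 = -229/14596 - 36366/38959 = -539719747/568645564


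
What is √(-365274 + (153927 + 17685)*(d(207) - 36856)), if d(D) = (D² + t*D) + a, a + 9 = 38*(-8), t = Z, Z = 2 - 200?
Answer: 21*I*√13739906 ≈ 77842.0*I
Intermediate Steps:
Z = -198
t = -198
a = -313 (a = -9 + 38*(-8) = -9 - 304 = -313)
d(D) = -313 + D² - 198*D (d(D) = (D² - 198*D) - 313 = -313 + D² - 198*D)
√(-365274 + (153927 + 17685)*(d(207) - 36856)) = √(-365274 + (153927 + 17685)*((-313 + 207² - 198*207) - 36856)) = √(-365274 + 171612*((-313 + 42849 - 40986) - 36856)) = √(-365274 + 171612*(1550 - 36856)) = √(-365274 + 171612*(-35306)) = √(-365274 - 6058933272) = √(-6059298546) = 21*I*√13739906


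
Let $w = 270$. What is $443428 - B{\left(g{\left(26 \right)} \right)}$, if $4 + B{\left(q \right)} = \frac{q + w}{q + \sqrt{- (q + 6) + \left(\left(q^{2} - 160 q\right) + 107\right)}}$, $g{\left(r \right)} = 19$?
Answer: $\frac{77156845}{174} + \frac{119 i \sqrt{53}}{174} \approx 4.4343 \cdot 10^{5} + 4.9789 i$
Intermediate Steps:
$B{\left(q \right)} = -4 + \frac{270 + q}{q + \sqrt{101 + q^{2} - 161 q}}$ ($B{\left(q \right)} = -4 + \frac{q + 270}{q + \sqrt{- (q + 6) + \left(\left(q^{2} - 160 q\right) + 107\right)}} = -4 + \frac{270 + q}{q + \sqrt{- (6 + q) + \left(107 + q^{2} - 160 q\right)}} = -4 + \frac{270 + q}{q + \sqrt{\left(-6 - q\right) + \left(107 + q^{2} - 160 q\right)}} = -4 + \frac{270 + q}{q + \sqrt{101 + q^{2} - 161 q}}$)
$443428 - B{\left(g{\left(26 \right)} \right)} = 443428 - \frac{270 - 4 \sqrt{101 + 19^{2} - 3059} - 57}{19 + \sqrt{101 + 19^{2} - 3059}} = 443428 - \frac{270 - 4 \sqrt{101 + 361 - 3059} - 57}{19 + \sqrt{101 + 361 - 3059}} = 443428 - \frac{270 - 4 \sqrt{-2597} - 57}{19 + \sqrt{-2597}} = 443428 - \frac{270 - 4 \cdot 7 i \sqrt{53} - 57}{19 + 7 i \sqrt{53}} = 443428 - \frac{270 - 28 i \sqrt{53} - 57}{19 + 7 i \sqrt{53}} = 443428 - \frac{213 - 28 i \sqrt{53}}{19 + 7 i \sqrt{53}}$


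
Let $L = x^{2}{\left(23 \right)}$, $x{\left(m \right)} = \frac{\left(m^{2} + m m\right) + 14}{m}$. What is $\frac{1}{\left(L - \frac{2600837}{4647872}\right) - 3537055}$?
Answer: $- \frac{2458724288}{8691303152198165} \approx -2.8289 \cdot 10^{-7}$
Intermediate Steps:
$x{\left(m \right)} = \frac{14 + 2 m^{2}}{m}$ ($x{\left(m \right)} = \frac{\left(m^{2} + m^{2}\right) + 14}{m} = \frac{2 m^{2} + 14}{m} = \frac{14 + 2 m^{2}}{m}$)
$L = \frac{1149184}{529}$ ($L = \left(2 \cdot 23 + \frac{14}{23}\right)^{2} = \left(46 + 14 \cdot \frac{1}{23}\right)^{2} = \left(46 + \frac{14}{23}\right)^{2} = \left(\frac{1072}{23}\right)^{2} = \frac{1149184}{529} \approx 2172.4$)
$\frac{1}{\left(L - \frac{2600837}{4647872}\right) - 3537055} = \frac{1}{\left(\frac{1149184}{529} - \frac{2600837}{4647872}\right) - 3537055} = \frac{1}{\frac{5339884293675}{2458724288} - 3537055} = \frac{1}{- \frac{8691303152198165}{2458724288}} = - \frac{2458724288}{8691303152198165}$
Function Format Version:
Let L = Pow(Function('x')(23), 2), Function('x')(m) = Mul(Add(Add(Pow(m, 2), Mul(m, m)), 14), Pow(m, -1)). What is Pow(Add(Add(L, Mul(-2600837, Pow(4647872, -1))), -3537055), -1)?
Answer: Rational(-2458724288, 8691303152198165) ≈ -2.8289e-7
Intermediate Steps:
Function('x')(m) = Mul(Pow(m, -1), Add(14, Mul(2, Pow(m, 2)))) (Function('x')(m) = Mul(Add(Add(Pow(m, 2), Pow(m, 2)), 14), Pow(m, -1)) = Mul(Add(Mul(2, Pow(m, 2)), 14), Pow(m, -1)) = Mul(Add(14, Mul(2, Pow(m, 2))), Pow(m, -1)) = Mul(Pow(m, -1), Add(14, Mul(2, Pow(m, 2)))))
L = Rational(1149184, 529) (L = Pow(Add(Mul(2, 23), Mul(14, Pow(23, -1))), 2) = Pow(Add(46, Mul(14, Rational(1, 23))), 2) = Pow(Add(46, Rational(14, 23)), 2) = Pow(Rational(1072, 23), 2) = Rational(1149184, 529) ≈ 2172.4)
Pow(Add(Add(L, Mul(-2600837, Pow(4647872, -1))), -3537055), -1) = Pow(Add(Add(Rational(1149184, 529), Mul(-2600837, Pow(4647872, -1))), -3537055), -1) = Pow(Add(Add(Rational(1149184, 529), Mul(-2600837, Rational(1, 4647872))), -3537055), -1) = Pow(Add(Add(Rational(1149184, 529), Rational(-2600837, 4647872)), -3537055), -1) = Pow(Add(Rational(5339884293675, 2458724288), -3537055), -1) = Pow(Rational(-8691303152198165, 2458724288), -1) = Rational(-2458724288, 8691303152198165)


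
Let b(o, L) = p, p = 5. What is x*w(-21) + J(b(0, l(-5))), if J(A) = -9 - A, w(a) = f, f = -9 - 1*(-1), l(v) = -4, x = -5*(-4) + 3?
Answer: -198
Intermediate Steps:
x = 23 (x = 20 + 3 = 23)
b(o, L) = 5
f = -8 (f = -9 + 1 = -8)
w(a) = -8
x*w(-21) + J(b(0, l(-5))) = 23*(-8) + (-9 - 1*5) = -184 + (-9 - 5) = -184 - 14 = -198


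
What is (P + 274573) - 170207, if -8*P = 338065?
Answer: 496863/8 ≈ 62108.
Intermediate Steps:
P = -338065/8 (P = -1/8*338065 = -338065/8 ≈ -42258.)
(P + 274573) - 170207 = (-338065/8 + 274573) - 170207 = 1858519/8 - 170207 = 496863/8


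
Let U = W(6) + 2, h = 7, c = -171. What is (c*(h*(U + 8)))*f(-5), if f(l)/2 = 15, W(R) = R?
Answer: -574560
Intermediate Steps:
f(l) = 30 (f(l) = 2*15 = 30)
U = 8 (U = 6 + 2 = 8)
(c*(h*(U + 8)))*f(-5) = -1197*(8 + 8)*30 = -1197*16*30 = -171*112*30 = -19152*30 = -574560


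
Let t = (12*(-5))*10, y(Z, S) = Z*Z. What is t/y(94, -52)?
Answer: -150/2209 ≈ -0.067904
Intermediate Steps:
y(Z, S) = Z**2
t = -600 (t = -60*10 = -600)
t/y(94, -52) = -600/(94**2) = -600/8836 = -600*1/8836 = -150/2209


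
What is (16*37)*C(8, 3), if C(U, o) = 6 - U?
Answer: -1184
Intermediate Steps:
(16*37)*C(8, 3) = (16*37)*(6 - 1*8) = 592*(6 - 8) = 592*(-2) = -1184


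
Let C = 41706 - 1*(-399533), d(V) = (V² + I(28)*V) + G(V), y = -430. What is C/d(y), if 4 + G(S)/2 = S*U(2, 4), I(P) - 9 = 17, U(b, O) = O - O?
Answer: 441239/173712 ≈ 2.5401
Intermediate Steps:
U(b, O) = 0
I(P) = 26 (I(P) = 9 + 17 = 26)
G(S) = -8 (G(S) = -8 + 2*(S*0) = -8 + 2*0 = -8 + 0 = -8)
d(V) = -8 + V² + 26*V (d(V) = (V² + 26*V) - 8 = -8 + V² + 26*V)
C = 441239 (C = 41706 + 399533 = 441239)
C/d(y) = 441239/(-8 + (-430)² + 26*(-430)) = 441239/(-8 + 184900 - 11180) = 441239/173712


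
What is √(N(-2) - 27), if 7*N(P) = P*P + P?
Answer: I*√1309/7 ≈ 5.1686*I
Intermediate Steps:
N(P) = P/7 + P²/7 (N(P) = (P*P + P)/7 = (P² + P)/7 = (P + P²)/7 = P/7 + P²/7)
√(N(-2) - 27) = √((⅐)*(-2)*(1 - 2) - 27) = √((⅐)*(-2)*(-1) - 27) = √(2/7 - 27) = √(-187/7) = I*√1309/7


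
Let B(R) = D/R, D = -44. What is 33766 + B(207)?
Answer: 6989518/207 ≈ 33766.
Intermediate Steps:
B(R) = -44/R
33766 + B(207) = 33766 - 44/207 = 6989518/207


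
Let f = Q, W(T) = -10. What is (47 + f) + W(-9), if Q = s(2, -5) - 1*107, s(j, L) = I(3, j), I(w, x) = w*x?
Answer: -64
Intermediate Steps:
s(j, L) = 3*j
Q = -101 (Q = 3*2 - 1*107 = 6 - 107 = -101)
f = -101
(47 + f) + W(-9) = (47 - 101) - 10 = -54 - 10 = -64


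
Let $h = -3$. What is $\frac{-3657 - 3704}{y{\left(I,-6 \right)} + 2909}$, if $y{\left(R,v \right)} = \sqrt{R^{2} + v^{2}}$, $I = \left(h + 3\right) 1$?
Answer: $- \frac{7361}{2915} \approx -2.5252$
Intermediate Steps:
$I = 0$ ($I = \left(-3 + 3\right) 1 = 0 \cdot 1 = 0$)
$\frac{-3657 - 3704}{y{\left(I,-6 \right)} + 2909} = \frac{-3657 - 3704}{\sqrt{0^{2} + \left(-6\right)^{2}} + 2909} = - \frac{7361}{\sqrt{0 + 36} + 2909} = - \frac{7361}{\sqrt{36} + 2909} = - \frac{7361}{6 + 2909} = - \frac{7361}{2915}$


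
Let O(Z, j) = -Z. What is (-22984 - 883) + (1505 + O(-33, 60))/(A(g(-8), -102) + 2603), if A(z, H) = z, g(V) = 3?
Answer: -31097932/1303 ≈ -23866.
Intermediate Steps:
(-22984 - 883) + (1505 + O(-33, 60))/(A(g(-8), -102) + 2603) = (-22984 - 883) + (1505 - 1*(-33))/(3 + 2603) = -23867 + (1505 + 33)/2606 = -23867 + 1538*(1/2606) = -23867 + 769/1303 = -31097932/1303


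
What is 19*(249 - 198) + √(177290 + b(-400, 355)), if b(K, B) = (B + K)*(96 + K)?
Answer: 969 + 13*√1130 ≈ 1406.0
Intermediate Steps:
b(K, B) = (96 + K)*(B + K)
19*(249 - 198) + √(177290 + b(-400, 355)) = 19*(249 - 198) + √(177290 + ((-400)² + 96*355 + 96*(-400) + 355*(-400))) = 19*51 + √(177290 + (160000 + 34080 - 38400 - 142000)) = 969 + √(177290 + 13680) = 969 + √190970 = 969 + 13*√1130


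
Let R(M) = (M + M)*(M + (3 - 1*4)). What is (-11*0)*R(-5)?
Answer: 0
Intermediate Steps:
R(M) = 2*M*(-1 + M) (R(M) = (2*M)*(M + (3 - 4)) = (2*M)*(M - 1) = (2*M)*(-1 + M) = 2*M*(-1 + M))
(-11*0)*R(-5) = (-11*0)*(2*(-5)*(-1 - 5)) = 0*(2*(-5)*(-6)) = 0*60 = 0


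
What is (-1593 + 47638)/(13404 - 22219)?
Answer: -9209/1763 ≈ -5.2235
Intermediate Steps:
(-1593 + 47638)/(13404 - 22219) = 46045/(-8815) = 46045*(-1/8815) = -9209/1763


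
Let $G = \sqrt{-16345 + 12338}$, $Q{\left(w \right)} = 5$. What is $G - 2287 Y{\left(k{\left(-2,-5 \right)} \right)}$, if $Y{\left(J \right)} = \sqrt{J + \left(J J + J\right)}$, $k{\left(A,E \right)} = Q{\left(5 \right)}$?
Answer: $- 2287 \sqrt{35} + i \sqrt{4007} \approx -13530.0 + 63.301 i$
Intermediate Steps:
$k{\left(A,E \right)} = 5$
$Y{\left(J \right)} = \sqrt{J^{2} + 2 J}$ ($Y{\left(J \right)} = \sqrt{J + \left(J^{2} + J\right)} = \sqrt{J + \left(J + J^{2}\right)} = \sqrt{J^{2} + 2 J}$)
$G = i \sqrt{4007}$ ($G = \sqrt{-4007} = i \sqrt{4007} \approx 63.301 i$)
$G - 2287 Y{\left(k{\left(-2,-5 \right)} \right)} = i \sqrt{4007} - 2287 \sqrt{5 \left(2 + 5\right)} = i \sqrt{4007} - 2287 \sqrt{5 \cdot 7} = i \sqrt{4007} - 2287 \sqrt{35} = - 2287 \sqrt{35} + i \sqrt{4007}$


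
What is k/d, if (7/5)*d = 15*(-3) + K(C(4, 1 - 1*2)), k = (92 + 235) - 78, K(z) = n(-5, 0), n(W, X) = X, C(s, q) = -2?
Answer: -581/75 ≈ -7.7467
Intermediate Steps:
K(z) = 0
k = 249 (k = 327 - 78 = 249)
d = -225/7 (d = 5*(15*(-3) + 0)/7 = 5*(-45 + 0)/7 = (5/7)*(-45) = -225/7 ≈ -32.143)
k/d = 249/(-225/7) = 249*(-7/225) = -581/75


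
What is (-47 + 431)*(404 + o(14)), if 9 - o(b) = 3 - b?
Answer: 162816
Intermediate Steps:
o(b) = 6 + b (o(b) = 9 - (3 - b) = 9 + (-3 + b) = 6 + b)
(-47 + 431)*(404 + o(14)) = (-47 + 431)*(404 + (6 + 14)) = 384*(404 + 20) = 384*424 = 162816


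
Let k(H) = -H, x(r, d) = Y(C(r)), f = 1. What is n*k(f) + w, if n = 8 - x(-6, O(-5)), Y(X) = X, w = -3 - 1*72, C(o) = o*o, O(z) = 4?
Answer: -47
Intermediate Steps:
C(o) = o²
w = -75 (w = -3 - 72 = -75)
x(r, d) = r²
n = -28 (n = 8 - 1*(-6)² = 8 - 1*36 = 8 - 36 = -28)
n*k(f) + w = -(-28) - 75 = -28*(-1) - 75 = 28 - 75 = -47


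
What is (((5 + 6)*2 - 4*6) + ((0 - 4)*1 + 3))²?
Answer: 9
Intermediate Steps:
(((5 + 6)*2 - 4*6) + ((0 - 4)*1 + 3))² = ((11*2 - 1*24) + (-4*1 + 3))² = ((22 - 24) + (-4 + 3))² = (-2 - 1)² = (-3)² = 9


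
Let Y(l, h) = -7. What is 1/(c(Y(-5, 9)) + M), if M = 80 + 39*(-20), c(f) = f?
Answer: -1/707 ≈ -0.0014144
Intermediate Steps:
M = -700 (M = 80 - 780 = -700)
1/(c(Y(-5, 9)) + M) = 1/(-7 - 700) = 1/(-707) = -1/707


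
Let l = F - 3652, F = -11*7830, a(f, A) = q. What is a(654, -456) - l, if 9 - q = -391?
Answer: 90182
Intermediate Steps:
q = 400 (q = 9 - 1*(-391) = 9 + 391 = 400)
a(f, A) = 400
F = -86130
l = -89782 (l = -86130 - 3652 = -89782)
a(654, -456) - l = 400 - 1*(-89782) = 400 + 89782 = 90182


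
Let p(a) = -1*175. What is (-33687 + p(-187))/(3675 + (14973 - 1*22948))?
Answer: 16931/2150 ≈ 7.8749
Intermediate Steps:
p(a) = -175
(-33687 + p(-187))/(3675 + (14973 - 1*22948)) = (-33687 - 175)/(3675 + (14973 - 1*22948)) = -33862/(3675 + (14973 - 22948)) = -33862/(3675 - 7975) = -33862/(-4300) = -33862*(-1/4300) = 16931/2150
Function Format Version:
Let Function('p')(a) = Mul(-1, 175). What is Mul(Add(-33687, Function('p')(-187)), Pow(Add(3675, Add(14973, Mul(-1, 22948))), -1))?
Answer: Rational(16931, 2150) ≈ 7.8749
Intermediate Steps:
Function('p')(a) = -175
Mul(Add(-33687, Function('p')(-187)), Pow(Add(3675, Add(14973, Mul(-1, 22948))), -1)) = Mul(Add(-33687, -175), Pow(Add(3675, Add(14973, Mul(-1, 22948))), -1)) = Mul(-33862, Pow(Add(3675, Add(14973, -22948)), -1)) = Mul(-33862, Pow(Add(3675, -7975), -1)) = Mul(-33862, Pow(-4300, -1)) = Mul(-33862, Rational(-1, 4300)) = Rational(16931, 2150)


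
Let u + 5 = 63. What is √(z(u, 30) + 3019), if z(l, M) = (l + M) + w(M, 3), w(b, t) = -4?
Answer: √3103 ≈ 55.705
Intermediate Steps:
u = 58 (u = -5 + 63 = 58)
z(l, M) = -4 + M + l (z(l, M) = (l + M) - 4 = (M + l) - 4 = -4 + M + l)
√(z(u, 30) + 3019) = √((-4 + 30 + 58) + 3019) = √(84 + 3019) = √3103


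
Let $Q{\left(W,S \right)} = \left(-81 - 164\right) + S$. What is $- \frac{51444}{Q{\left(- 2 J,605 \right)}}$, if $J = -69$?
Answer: $- \frac{1429}{10} \approx -142.9$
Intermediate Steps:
$Q{\left(W,S \right)} = -245 + S$
$- \frac{51444}{Q{\left(- 2 J,605 \right)}} = - \frac{51444}{-245 + 605} = - \frac{51444}{360} = \left(-51444\right) \frac{1}{360} = - \frac{1429}{10}$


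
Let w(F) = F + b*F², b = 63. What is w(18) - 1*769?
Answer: 19661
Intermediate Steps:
w(F) = F + 63*F²
w(18) - 1*769 = 18*(1 + 63*18) - 1*769 = 18*(1 + 1134) - 769 = 18*1135 - 769 = 20430 - 769 = 19661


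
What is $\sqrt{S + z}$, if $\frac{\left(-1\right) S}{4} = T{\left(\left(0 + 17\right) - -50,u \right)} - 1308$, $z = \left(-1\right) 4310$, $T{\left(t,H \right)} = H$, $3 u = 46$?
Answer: $\frac{\sqrt{7746}}{3} \approx 29.337$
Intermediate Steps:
$u = \frac{46}{3}$ ($u = \frac{1}{3} \cdot 46 = \frac{46}{3} \approx 15.333$)
$z = -4310$
$S = \frac{15512}{3}$ ($S = - 4 \left(\frac{46}{3} - 1308\right) = \left(-4\right) \left(- \frac{3878}{3}\right) = \frac{15512}{3} \approx 5170.7$)
$\sqrt{S + z} = \sqrt{\frac{15512}{3} - 4310} = \sqrt{\frac{2582}{3}} = \frac{\sqrt{7746}}{3}$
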